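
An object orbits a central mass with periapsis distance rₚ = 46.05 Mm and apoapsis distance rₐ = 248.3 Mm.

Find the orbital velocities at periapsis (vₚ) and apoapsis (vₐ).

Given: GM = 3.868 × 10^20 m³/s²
rₚ = 46.05 Mm = 4.605 × 10^7 m
rₐ = 248.3 Mm = 2.483 × 10^8 m
GM = 3.868 × 10^20 m³/s²
a = (rₚ + rₐ)/2 = 1.47175 × 10^8 m
Vis-viva: v² = GM (2/r − 1/a)
vₚ² = 3.868 × 10^20 × (4.34311 × 10^-8 − 6.79463 × 10^-9) = 1.4171 × 10^13 m²/s²
vₚ = 3.76443 × 10^6 m/s ≈ 3764 km/s
vₐ² = 3.868 × 10^20 × (8.05477 × 10^-9 − 6.79463 × 10^-9) = 4.87422 × 10^11 m²/s²
vₐ = 698156 m/s ≈ 698.2 km/s

Final answer: vₚ = 3764 km/s, vₐ = 698.2 km/s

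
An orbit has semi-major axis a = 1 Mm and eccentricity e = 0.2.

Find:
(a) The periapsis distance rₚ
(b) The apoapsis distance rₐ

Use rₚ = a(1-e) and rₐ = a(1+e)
a = 1 Mm = 1 × 10^6 m
e = 0.2:  1 − e = 0.8,  1 + e = 1.2
(a) rₚ = a(1 − e) = 1 × 10^6 m × 0.8 = 800000 m ≈ 800 km
(b) rₐ = a(1 + e) = 1 × 10^6 m × 1.2 = 1.2 × 10^6 m ≈ 1.2 Mm

Final answer:
(a) rₚ = 800 km
(b) rₐ = 1.2 Mm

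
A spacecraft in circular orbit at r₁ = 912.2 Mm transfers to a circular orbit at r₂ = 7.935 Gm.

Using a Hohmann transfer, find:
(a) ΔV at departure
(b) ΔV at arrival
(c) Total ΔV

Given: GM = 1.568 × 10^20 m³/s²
r₁ = 912.2 Mm = 9.122 × 10^8 m
r₂ = 7.935 Gm = 7.935 × 10^9 m
GM = 1.568 × 10^20 m³/s²
Transfer ellipse: a_t = (r₁ + r₂)/2 = 4.4236 × 10^9 m
Circular speed at r₁: v₁ = √(GM/r₁) = 414599 m/s
Transfer speed at r₁ (periapsis): v₁ₜ = √(GM(2/r₁ − 1/a_t)) = 555282 m/s
(a) ΔV₁ = v₁ₜ − v₁ = 140683 m/s ≈ 140.7 km/s
Circular speed at r₂: v₂ = √(GM/r₂) = 140572 m/s
Transfer speed at r₂ (apoapsis): v₂ₜ = √(GM(2/r₂ − 1/a_t)) = 63834.7 m/s
(b) ΔV₂ = v₂ − v₂ₜ = 76737.6 m/s ≈ 76.74 km/s
(c) ΔV_total = ΔV₁ + ΔV₂ = 217421 m/s ≈ 217.4 km/s

Final answer:
(a) ΔV₁ = 140.7 km/s
(b) ΔV₂ = 76.74 km/s
(c) ΔV_total = 217.4 km/s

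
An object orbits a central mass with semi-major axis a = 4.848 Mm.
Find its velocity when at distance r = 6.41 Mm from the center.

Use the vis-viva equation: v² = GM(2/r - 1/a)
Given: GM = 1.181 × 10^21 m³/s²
a = 4.848 Mm = 4.848 × 10^6 m
r = 6.41 Mm = 6.41 × 10^6 m
GM = 1.181 × 10^21 m³/s²
2/r − 1/a = 3.12012 × 10^-7 − 2.06271 × 10^-7 = 1.05742 × 10^-7 m⁻¹
v² = GM (2/r − 1/a) = 1.24881 × 10^14 m²/s²
v = 1.1175 × 10^7 m/s ≈ 1.118 × 10^4 km/s

Final answer: 1.118 × 10^4 km/s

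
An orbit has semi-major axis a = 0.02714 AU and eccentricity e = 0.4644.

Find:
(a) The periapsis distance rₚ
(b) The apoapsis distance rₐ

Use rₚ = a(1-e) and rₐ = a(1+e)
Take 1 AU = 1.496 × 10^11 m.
a = 0.02714 AU = 4.06014 × 10^9 m
e = 0.4644:  1 − e = 0.5356,  1 + e = 1.4644
(a) rₚ = a(1 − e) = 4.06014 × 10^9 m × 0.5356 = 2.17461 × 10^9 m ≈ 0.01454 AU
(b) rₐ = a(1 + e) = 4.06014 × 10^9 m × 1.4644 = 5.94567 × 10^9 m ≈ 0.03974 AU

Final answer:
(a) rₚ = 0.01454 AU
(b) rₐ = 0.03974 AU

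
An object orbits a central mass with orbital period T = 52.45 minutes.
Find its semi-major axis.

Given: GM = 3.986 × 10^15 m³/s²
T = 52.45 minutes = 3147 s
GM = 3.986 × 10^15 m³/s²
Kepler's third law: a³ = GM T² / (4π²)
T² = 9.90361 × 10^6 s²
a³ = (3.986 × 10^15) × (9.90361 × 10^6) / (4π²) = 9.99933 × 10^20 m³
a = (a³)^(1/3) = 9.99978 × 10^6 m ≈ 10 Mm

Final answer: 10 Mm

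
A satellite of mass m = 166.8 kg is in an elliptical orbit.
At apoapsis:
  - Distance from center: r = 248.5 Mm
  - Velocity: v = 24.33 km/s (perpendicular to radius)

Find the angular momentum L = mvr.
r = 248.5 Mm = 2.485 × 10^8 m
v = 24.33 km/s = 24330 m/s
vr = 24330 × 2.485 × 10^8 = 6.046 × 10^12 m²/s
L = m × vr = 166.8 × 6.046 × 10^12 = 1.00847 × 10^15 kg·m²/s ≈ 1.008 × 10^15 kg·m²/s

Final answer: L = 1.008 × 10^15 kg·m²/s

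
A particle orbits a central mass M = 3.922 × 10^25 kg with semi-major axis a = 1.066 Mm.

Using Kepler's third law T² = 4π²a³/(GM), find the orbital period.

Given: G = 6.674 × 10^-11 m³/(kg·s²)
M = 3.922 × 10^25 kg
GM = G × M = 6.674 × 10^-11 × 3.922 × 10^25 = 2.61754 × 10^15 m³/s²
a = 1.066 Mm = 1.066 × 10^6 m
a³ = 1.21136 × 10^18 m³
T = 2π √(a³/GM) = 2π √((1.21136 × 10^18) / (2.61754 × 10^15)) = 2π × 21.5124 s
T = 135.166 s ≈ 2.253 minutes

Final answer: 2.253 minutes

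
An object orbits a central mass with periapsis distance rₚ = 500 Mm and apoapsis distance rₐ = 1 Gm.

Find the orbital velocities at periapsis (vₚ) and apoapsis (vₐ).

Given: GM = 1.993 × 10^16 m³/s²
rₚ = 500 Mm = 5 × 10^8 m
rₐ = 1 Gm = 1 × 10^9 m
GM = 1.993 × 10^16 m³/s²
a = (rₚ + rₐ)/2 = 7.5 × 10^8 m
Vis-viva: v² = GM (2/r − 1/a)
vₚ² = 1.993 × 10^16 × (4 × 10^-9 − 1.33333 × 10^-9) = 5.31467 × 10^7 m²/s²
vₚ = 7290.18 m/s ≈ 7.29 km/s
vₐ² = 1.993 × 10^16 × (2 × 10^-9 − 1.33333 × 10^-9) = 1.32867 × 10^7 m²/s²
vₐ = 3645.09 m/s ≈ 3.645 km/s

Final answer: vₚ = 7.29 km/s, vₐ = 3.645 km/s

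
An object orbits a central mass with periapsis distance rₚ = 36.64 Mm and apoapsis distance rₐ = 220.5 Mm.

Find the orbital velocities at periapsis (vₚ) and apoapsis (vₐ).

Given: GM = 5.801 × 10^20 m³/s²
rₚ = 36.64 Mm = 3.664 × 10^7 m
rₐ = 220.5 Mm = 2.205 × 10^8 m
GM = 5.801 × 10^20 m³/s²
a = (rₚ + rₐ)/2 = 1.2857 × 10^8 m
Vis-viva: v² = GM (2/r − 1/a)
vₚ² = 5.801 × 10^20 × (5.45852 × 10^-8 − 7.77786 × 10^-9) = 2.71529 × 10^13 m²/s²
vₚ = 5.21085 × 10^6 m/s ≈ 5211 km/s
vₐ² = 5.801 × 10^20 × (9.07029 × 10^-9 − 7.77786 × 10^-9) = 7.49739 × 10^11 m²/s²
vₐ = 865875 m/s ≈ 865.9 km/s

Final answer: vₚ = 5211 km/s, vₐ = 865.9 km/s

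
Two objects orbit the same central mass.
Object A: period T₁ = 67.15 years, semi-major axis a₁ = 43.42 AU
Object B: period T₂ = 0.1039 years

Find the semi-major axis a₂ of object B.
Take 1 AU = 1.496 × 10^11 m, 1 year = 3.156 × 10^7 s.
T₁ = 67.15 years = 2.11925 × 10^9 s
T₂ = 0.1039 years = 3.27908 × 10^6 s
a₁ = 43.42 AU = 6.49563 × 10^12 m
Kepler's third law: (T₂/T₁)² = (a₂/a₁)³  ⇒  a₂ = a₁ (T₂/T₁)^(2/3)
T₂/T₁ = 0.00154728
(T₂/T₁)^(2/3) = 0.0133776
a₂ = 6.49563 × 10^12 m × 0.0133776 = 8.68963 × 10^10 m ≈ 0.5809 AU

Final answer: a₂ = 0.5809 AU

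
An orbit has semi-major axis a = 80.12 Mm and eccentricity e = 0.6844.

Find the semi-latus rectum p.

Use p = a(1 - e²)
a = 80.12 Mm = 8.012 × 10^7 m
e = 0.6844,  e² = 0.468403,  1 − e² = 0.531597
p = a(1 − e²) = 8.012 × 10^7 m × 0.531597 = 4.25915 × 10^7 m ≈ 42.59 Mm

Final answer: p = 42.59 Mm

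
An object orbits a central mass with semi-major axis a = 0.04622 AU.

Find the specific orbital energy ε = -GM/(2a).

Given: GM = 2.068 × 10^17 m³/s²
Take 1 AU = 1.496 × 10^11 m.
a = 0.04622 AU = 6.91451 × 10^9 m
GM = 2.068 × 10^17 m³/s²
2a = 1.3829 × 10^10 m
ε = −GM/(2a) = -1.49541 × 10^7 J/kg ≈ -14.95 MJ/kg

Final answer: -14.95 MJ/kg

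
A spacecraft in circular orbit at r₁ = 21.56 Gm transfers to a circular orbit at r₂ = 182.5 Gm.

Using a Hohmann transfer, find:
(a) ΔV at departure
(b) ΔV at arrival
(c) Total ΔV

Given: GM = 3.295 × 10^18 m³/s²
r₁ = 21.56 Gm = 2.156 × 10^10 m
r₂ = 182.5 Gm = 1.825 × 10^11 m
GM = 3.295 × 10^18 m³/s²
Transfer ellipse: a_t = (r₁ + r₂)/2 = 1.0203 × 10^11 m
Circular speed at r₁: v₁ = √(GM/r₁) = 12362.4 m/s
Transfer speed at r₁ (periapsis): v₁ₜ = √(GM(2/r₁ − 1/a_t)) = 16533.7 m/s
(a) ΔV₁ = v₁ₜ − v₁ = 4171.31 m/s ≈ 4.171 km/s
Circular speed at r₂: v₂ = √(GM/r₂) = 4249.09 m/s
Transfer speed at r₂ (apoapsis): v₂ₜ = √(GM(2/r₂ − 1/a_t)) = 1953.24 m/s
(b) ΔV₂ = v₂ − v₂ₜ = 2295.85 m/s ≈ 2.296 km/s
(c) ΔV_total = ΔV₁ + ΔV₂ = 6467.16 m/s ≈ 6.467 km/s

Final answer:
(a) ΔV₁ = 4.171 km/s
(b) ΔV₂ = 2.296 km/s
(c) ΔV_total = 6.467 km/s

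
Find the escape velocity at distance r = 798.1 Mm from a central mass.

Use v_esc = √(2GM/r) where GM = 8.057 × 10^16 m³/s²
r = 798.1 Mm = 7.981 × 10^8 m
GM = 8.057 × 10^16 m³/s²
2GM/r = 2 × (8.057 × 10^16) / (7.981 × 10^8) = 2.01905 × 10^8 m²/s²
v_esc = √(2GM/r) = 14209.3 m/s ≈ 14.21 km/s

Final answer: 14.21 km/s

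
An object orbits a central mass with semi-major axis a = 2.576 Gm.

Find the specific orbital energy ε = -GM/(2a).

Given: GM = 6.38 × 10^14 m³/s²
a = 2.576 Gm = 2.576 × 10^9 m
GM = 6.38 × 10^14 m³/s²
2a = 5.152 × 10^9 m
ε = −GM/(2a) = -123835 J/kg ≈ -123.8 kJ/kg

Final answer: -123.8 kJ/kg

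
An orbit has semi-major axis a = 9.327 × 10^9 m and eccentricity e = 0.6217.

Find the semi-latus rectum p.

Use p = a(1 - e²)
a = 9.327 × 10^9 m
e = 0.6217,  e² = 0.386511,  1 − e² = 0.613489
p = a(1 − e²) = 9.327 × 10^9 m × 0.613489 = 5.72201 × 10^9 m ≈ 5.722 × 10^9 m

Final answer: p = 5.722 × 10^9 m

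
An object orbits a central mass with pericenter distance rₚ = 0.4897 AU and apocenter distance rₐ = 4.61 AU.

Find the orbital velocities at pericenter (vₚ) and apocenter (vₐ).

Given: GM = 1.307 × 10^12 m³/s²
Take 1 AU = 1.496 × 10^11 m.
rₚ = 0.4897 AU = 7.32591 × 10^10 m
rₐ = 4.61 AU = 6.89656 × 10^11 m
GM = 1.307 × 10^12 m³/s²
a = (rₚ + rₐ)/2 = 3.81458 × 10^11 m
Vis-viva: v² = GM (2/r − 1/a)
vₚ² = 1.307 × 10^12 × (2.73004 × 10^-11 − 2.62152 × 10^-12) = 32.2552 m²/s²
vₚ = 5.67937 m/s ≈ 5.679 m/s
vₐ² = 1.307 × 10^12 × (2.9 × 10^-12 − 2.62152 × 10^-12) = 0.363964 m²/s²
vₐ = 0.603294 m/s ≈ 0.6033 m/s

Final answer: vₚ = 5.679 m/s, vₐ = 0.6033 m/s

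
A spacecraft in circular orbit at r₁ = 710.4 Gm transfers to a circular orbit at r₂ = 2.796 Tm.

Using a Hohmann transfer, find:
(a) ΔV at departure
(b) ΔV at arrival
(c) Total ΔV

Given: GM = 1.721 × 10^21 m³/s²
r₁ = 710.4 Gm = 7.104 × 10^11 m
r₂ = 2.796 Tm = 2.796 × 10^12 m
GM = 1.721 × 10^21 m³/s²
Transfer ellipse: a_t = (r₁ + r₂)/2 = 1.7532 × 10^12 m
Circular speed at r₁: v₁ = √(GM/r₁) = 49219.7 m/s
Transfer speed at r₁ (periapsis): v₁ₜ = √(GM(2/r₁ − 1/a_t)) = 62157.3 m/s
(a) ΔV₁ = v₁ₜ − v₁ = 12937.6 m/s ≈ 12.94 km/s
Circular speed at r₂: v₂ = √(GM/r₂) = 24809.7 m/s
Transfer speed at r₂ (apoapsis): v₂ₜ = √(GM(2/r₂ − 1/a_t)) = 15792.7 m/s
(b) ΔV₂ = v₂ − v₂ₜ = 9016.98 m/s ≈ 9.017 km/s
(c) ΔV_total = ΔV₁ + ΔV₂ = 21954.5 m/s ≈ 21.95 km/s

Final answer:
(a) ΔV₁ = 12.94 km/s
(b) ΔV₂ = 9.017 km/s
(c) ΔV_total = 21.95 km/s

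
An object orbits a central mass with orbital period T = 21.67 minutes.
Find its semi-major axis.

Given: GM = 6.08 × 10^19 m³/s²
T = 21.67 minutes = 1300.2 s
GM = 6.08 × 10^19 m³/s²
Kepler's third law: a³ = GM T² / (4π²)
T² = 1.69052 × 10^6 s²
a³ = (6.08 × 10^19) × (1.69052 × 10^6) / (4π²) = 2.60354 × 10^24 m³
a = (a³)^(1/3) = 1.37569 × 10^8 m ≈ 1.376 × 10^8 m

Final answer: 1.376 × 10^8 m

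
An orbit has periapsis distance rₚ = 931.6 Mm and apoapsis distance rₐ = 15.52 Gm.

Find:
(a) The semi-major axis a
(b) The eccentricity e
rₚ = 931.6 Mm = 9.316 × 10^8 m
rₐ = 15.52 Gm = 1.552 × 10^10 m
(a) a = (rₚ + rₐ)/2 = 8.2258 × 10^9 m ≈ 8.226 Gm
(b) e = (rₐ − rₚ)/(rₐ + rₚ) = (1.45884 × 10^10) / (1.64516 × 10^10) = 0.886747

Final answer:
(a) a = 8.226 Gm
(b) e = 0.8867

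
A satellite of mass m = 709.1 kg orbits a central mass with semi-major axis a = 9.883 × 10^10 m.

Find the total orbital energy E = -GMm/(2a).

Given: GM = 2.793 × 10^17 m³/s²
a = 9.883 × 10^10 m
GM = 2.793 × 10^17 m³/s²
2a = 1.9766 × 10^11 m
GMm = 2.793 × 10^17 × 709.1 = 1.98052 × 10^20 m³·kg/s²
E = −GMm/(2a) = -1.00198 × 10^9 J ≈ -1.002 GJ

Final answer: -1.002 GJ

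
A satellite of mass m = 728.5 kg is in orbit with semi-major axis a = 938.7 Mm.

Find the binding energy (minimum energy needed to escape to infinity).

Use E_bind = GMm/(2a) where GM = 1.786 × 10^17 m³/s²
a = 938.7 Mm = 9.387 × 10^8 m
GM = 1.786 × 10^17 m³/s²
m = 728.5 kg
GMm = 1.786 × 10^17 × 728.5 = 1.3011 × 10^20 m³·kg/s²
2a = 1.8774 × 10^9 m
E_bind = GMm/(2a) = 6.93033 × 10^10 J ≈ 69.3 GJ

Final answer: 69.3 GJ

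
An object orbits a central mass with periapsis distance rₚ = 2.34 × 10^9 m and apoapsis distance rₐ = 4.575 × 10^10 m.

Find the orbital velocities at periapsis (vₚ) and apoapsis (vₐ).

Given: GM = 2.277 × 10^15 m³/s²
rₚ = 2.34 × 10^9 m
rₐ = 4.575 × 10^10 m
GM = 2.277 × 10^15 m³/s²
a = (rₚ + rₐ)/2 = 2.4045 × 10^10 m
Vis-viva: v² = GM (2/r − 1/a)
vₚ² = 2.277 × 10^15 × (8.54701 × 10^-10 − 4.15887 × 10^-11) = 1.85146 × 10^6 m²/s²
vₚ = 1360.68 m/s ≈ 1.361 km/s
vₐ² = 2.277 × 10^15 × (4.37158 × 10^-11 − 4.15887 × 10^-11) = 4843.54 m²/s²
vₐ = 69.5956 m/s ≈ 69.6 m/s

Final answer: vₚ = 1.361 km/s, vₐ = 69.6 m/s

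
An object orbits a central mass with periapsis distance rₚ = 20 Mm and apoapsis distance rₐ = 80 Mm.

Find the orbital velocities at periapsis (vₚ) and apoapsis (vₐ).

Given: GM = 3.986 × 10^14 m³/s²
rₚ = 20 Mm = 2 × 10^7 m
rₐ = 80 Mm = 8 × 10^7 m
GM = 3.986 × 10^14 m³/s²
a = (rₚ + rₐ)/2 = 5 × 10^7 m
Vis-viva: v² = GM (2/r − 1/a)
vₚ² = 3.986 × 10^14 × (1 × 10^-7 − 2 × 10^-8) = 3.1888 × 10^7 m²/s²
vₚ = 5646.95 m/s ≈ 5.647 km/s
vₐ² = 3.986 × 10^14 × (2.5 × 10^-8 − 2 × 10^-8) = 1.993 × 10^6 m²/s²
vₐ = 1411.74 m/s ≈ 1.412 km/s

Final answer: vₚ = 5.647 km/s, vₐ = 1.412 km/s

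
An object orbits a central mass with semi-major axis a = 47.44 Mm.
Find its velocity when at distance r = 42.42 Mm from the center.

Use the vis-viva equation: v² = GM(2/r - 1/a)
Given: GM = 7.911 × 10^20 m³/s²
a = 47.44 Mm = 4.744 × 10^7 m
r = 42.42 Mm = 4.242 × 10^7 m
GM = 7.911 × 10^20 m³/s²
2/r − 1/a = 4.71476 × 10^-8 − 2.10793 × 10^-8 = 2.60683 × 10^-8 m⁻¹
v² = GM (2/r − 1/a) = 2.06226 × 10^13 m²/s²
v = 4.54122 × 10^6 m/s ≈ 4541 km/s

Final answer: 4541 km/s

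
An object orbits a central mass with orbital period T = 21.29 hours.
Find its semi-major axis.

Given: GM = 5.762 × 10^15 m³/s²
T = 21.29 hours = 76644 s
GM = 5.762 × 10^15 m³/s²
Kepler's third law: a³ = GM T² / (4π²)
T² = 5.8743 × 10^9 s²
a³ = (5.762 × 10^15) × (5.8743 × 10^9) / (4π²) = 8.57373 × 10^23 m³
a = (a³)^(1/3) = 9.49999 × 10^7 m ≈ 95 Mm

Final answer: 95 Mm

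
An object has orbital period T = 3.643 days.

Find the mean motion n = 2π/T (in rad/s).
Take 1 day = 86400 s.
T = 3.643 days = 314755 s
n = 2π / 314755 s = 1.99621 × 10^-5 rad/s ≈ 1.996 × 10^-5 rad/s

Final answer: n = 1.996 × 10^-5 rad/s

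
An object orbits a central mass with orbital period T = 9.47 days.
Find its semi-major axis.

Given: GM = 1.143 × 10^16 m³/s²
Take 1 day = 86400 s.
T = 9.47 days = 818208 s
GM = 1.143 × 10^16 m³/s²
Kepler's third law: a³ = GM T² / (4π²)
T² = 6.69464 × 10^11 s²
a³ = (1.143 × 10^16) × (6.69464 × 10^11) / (4π²) = 1.93827 × 10^26 m³
a = (a³)^(1/3) = 5.78724 × 10^8 m ≈ 5.787 × 10^8 m

Final answer: 5.787 × 10^8 m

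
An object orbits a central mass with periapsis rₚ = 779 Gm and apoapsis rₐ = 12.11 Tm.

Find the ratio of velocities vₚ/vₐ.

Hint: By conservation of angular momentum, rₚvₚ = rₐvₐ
rₚ = 779 Gm = 7.79 × 10^11 m
rₐ = 12.11 Tm = 1.211 × 10^13 m
rₚvₚ = rₐvₐ  ⇒  vₚ/vₐ = rₐ/rₚ
vₚ/vₐ = (1.211 × 10^13) / (7.79 × 10^11) = 15.5456

Final answer: vₚ/vₐ = 15.55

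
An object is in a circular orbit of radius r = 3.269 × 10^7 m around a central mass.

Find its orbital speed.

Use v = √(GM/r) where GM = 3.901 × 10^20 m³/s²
r = 3.269 × 10^7 m
GM = 3.901 × 10^20 m³/s²
GM/r = (3.901 × 10^20) / (3.269 × 10^7) = 1.19333 × 10^13 m²/s²
v = √(GM/r) = 3.45446 × 10^6 m/s ≈ 3454 km/s

Final answer: 3454 km/s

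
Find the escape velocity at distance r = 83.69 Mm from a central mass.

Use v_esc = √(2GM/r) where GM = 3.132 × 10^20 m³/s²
r = 83.69 Mm = 8.369 × 10^7 m
GM = 3.132 × 10^20 m³/s²
2GM/r = 2 × (3.132 × 10^20) / (8.369 × 10^7) = 7.48477 × 10^12 m²/s²
v_esc = √(2GM/r) = 2.73583 × 10^6 m/s ≈ 2736 km/s

Final answer: 2736 km/s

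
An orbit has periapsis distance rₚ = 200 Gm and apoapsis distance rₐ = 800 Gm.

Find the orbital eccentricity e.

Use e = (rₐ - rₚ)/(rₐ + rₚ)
rₚ = 200 Gm = 2 × 10^11 m
rₐ = 800 Gm = 8 × 10^11 m
rₐ − rₚ = 6 × 10^11 m
rₐ + rₚ = 1 × 10^12 m
e = (rₐ − rₚ)/(rₐ + rₚ) = 0.6

Final answer: e = 0.6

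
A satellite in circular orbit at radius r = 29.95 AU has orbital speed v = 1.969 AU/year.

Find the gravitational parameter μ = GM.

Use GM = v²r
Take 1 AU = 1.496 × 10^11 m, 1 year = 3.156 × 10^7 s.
r = 29.95 AU = 4.48052 × 10^12 m
v = 1.969 AU/year = 9333.41 m/s
v² = 8.71125 × 10^7 m²/s²
GM = v²r = 8.71125 × 10^7 × 4.48052 × 10^12 = 3.90309 × 10^20 m³/s²
GM ≈ 3.903 × 10^20 m³/s²

Final answer: GM = 3.903 × 10^20 m³/s²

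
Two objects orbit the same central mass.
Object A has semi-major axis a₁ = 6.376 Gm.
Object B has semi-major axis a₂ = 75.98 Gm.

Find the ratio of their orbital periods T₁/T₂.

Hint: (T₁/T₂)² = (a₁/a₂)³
a₁ = 6.376 Gm = 6.376 × 10^9 m
a₂ = 75.98 Gm = 7.598 × 10^10 m
a₁/a₂ = 0.0839168
T₁/T₂ = (a₁/a₂)^(3/2) = (0.0839168)^1.5 = 0.0243094

Final answer: T₁/T₂ = 0.02431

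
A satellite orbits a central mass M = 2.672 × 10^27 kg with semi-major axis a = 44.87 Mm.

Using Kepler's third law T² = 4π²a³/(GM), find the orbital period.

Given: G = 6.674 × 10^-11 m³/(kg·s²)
M = 2.672 × 10^27 kg
GM = G × M = 6.674 × 10^-11 × 2.672 × 10^27 = 1.78329 × 10^17 m³/s²
a = 44.87 Mm = 4.487 × 10^7 m
a³ = 9.03375 × 10^22 m³
T = 2π √(a³/GM) = 2π √((9.03375 × 10^22) / (1.78329 × 10^17)) = 2π × 711.742 s
T = 4472.01 s ≈ 1.242 hours

Final answer: 1.242 hours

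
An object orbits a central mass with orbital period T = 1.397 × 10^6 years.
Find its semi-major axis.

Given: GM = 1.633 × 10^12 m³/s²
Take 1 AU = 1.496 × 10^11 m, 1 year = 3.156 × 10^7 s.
T = 1.397 × 10^6 years = 4.40893 × 10^13 s
GM = 1.633 × 10^12 m³/s²
Kepler's third law: a³ = GM T² / (4π²)
T² = 1.94387 × 10^27 s²
a³ = (1.633 × 10^12) × (1.94387 × 10^27) / (4π²) = 8.04069 × 10^37 m³
a = (a³)^(1/3) = 4.31616 × 10^12 m ≈ 28.85 AU

Final answer: 28.85 AU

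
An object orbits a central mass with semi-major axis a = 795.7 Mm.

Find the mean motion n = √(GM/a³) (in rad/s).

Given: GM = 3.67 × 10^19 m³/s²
a = 795.7 Mm = 7.957 × 10^8 m
GM = 3.67 × 10^19 m³/s²
a³ = 5.03788 × 10^26 m³
GM/a³ = (3.67 × 10^19) / (5.03788 × 10^26) = 7.28481 × 10^-8 s⁻²
n = √(GM/a³) = 0.000269904 rad/s ≈ 0.0002699 rad/s

Final answer: n = 0.0002699 rad/s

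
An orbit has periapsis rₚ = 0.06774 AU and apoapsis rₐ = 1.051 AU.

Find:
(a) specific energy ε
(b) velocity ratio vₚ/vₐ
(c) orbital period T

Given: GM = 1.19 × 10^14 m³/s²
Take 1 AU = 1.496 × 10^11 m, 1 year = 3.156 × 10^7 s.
rₚ = 0.06774 AU = 1.01339 × 10^10 m
rₐ = 1.051 AU = 1.5723 × 10^11 m
GM = 1.19 × 10^14 m³/s²
a = (rₚ + rₐ)/2 = 8.36818 × 10^10 m
e = (rₐ − rₚ)/(rₐ + rₚ) = (1.47096 × 10^11) / (1.67364 × 10^11) = 0.878899
(a) 2a = 1.67364 × 10^11 m;  ε = −GM/(2a) = -711.027 J/kg ≈ -711 J/kg
(b) vₚ/vₐ = rₐ/rₚ (angular momentum) = (1.5723 × 10^11) / (1.01339 × 10^10) = 15.5152 ≈ 15.52
(c) a³ = 5.85993 × 10^32 m³;  T = 2π √(a³/GM) = 2π × 2.21908 × 10^9 s = 1.39429 × 10^10 s ≈ 441.8 years

Final answer:
(a) specific energy ε = -711 J/kg
(b) velocity ratio vₚ/vₐ = 15.52
(c) orbital period T = 441.8 years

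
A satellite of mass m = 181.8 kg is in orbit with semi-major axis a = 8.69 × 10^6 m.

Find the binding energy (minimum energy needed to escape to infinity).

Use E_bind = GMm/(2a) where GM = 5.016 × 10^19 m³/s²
a = 8.69 × 10^6 m
GM = 5.016 × 10^19 m³/s²
m = 181.8 kg
GMm = 5.016 × 10^19 × 181.8 = 9.11909 × 10^21 m³·kg/s²
2a = 1.738 × 10^7 m
E_bind = GMm/(2a) = 5.24689 × 10^14 J ≈ 524.7 TJ

Final answer: 524.7 TJ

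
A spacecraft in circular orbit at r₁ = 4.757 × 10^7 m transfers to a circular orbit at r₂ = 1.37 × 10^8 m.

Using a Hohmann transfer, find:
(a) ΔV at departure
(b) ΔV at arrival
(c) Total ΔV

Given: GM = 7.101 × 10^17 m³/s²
r₁ = 4.757 × 10^7 m
r₂ = 1.37 × 10^8 m
GM = 7.101 × 10^17 m³/s²
Transfer ellipse: a_t = (r₁ + r₂)/2 = 9.2285 × 10^7 m
Circular speed at r₁: v₁ = √(GM/r₁) = 122178 m/s
Transfer speed at r₁ (periapsis): v₁ₜ = √(GM(2/r₁ − 1/a_t)) = 148863 m/s
(a) ΔV₁ = v₁ₜ − v₁ = 26685.3 m/s ≈ 26.69 km/s
Circular speed at r₂: v₂ = √(GM/r₂) = 71994.5 m/s
Transfer speed at r₂ (apoapsis): v₂ₜ = √(GM(2/r₂ − 1/a_t)) = 51689.3 m/s
(b) ΔV₂ = v₂ − v₂ₜ = 20305.2 m/s ≈ 20.31 km/s
(c) ΔV_total = ΔV₁ + ΔV₂ = 46990.6 m/s ≈ 46.99 km/s

Final answer:
(a) ΔV₁ = 26.69 km/s
(b) ΔV₂ = 20.31 km/s
(c) ΔV_total = 46.99 km/s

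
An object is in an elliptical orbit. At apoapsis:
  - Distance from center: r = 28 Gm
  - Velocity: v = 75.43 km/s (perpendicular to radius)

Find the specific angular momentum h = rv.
r = 28 Gm = 2.8 × 10^10 m
v = 75.43 km/s = 75430 m/s
h = rv = 2.8 × 10^10 × 75430 = 2.11204 × 10^15 m²/s ≈ 2.112 × 10^15 m²/s

Final answer: h = 2.112 × 10^15 m²/s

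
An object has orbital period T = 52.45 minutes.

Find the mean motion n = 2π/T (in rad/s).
T = 52.45 minutes = 3147 s
n = 2π / 3147 s = 0.00199656 rad/s ≈ 0.001997 rad/s

Final answer: n = 0.001997 rad/s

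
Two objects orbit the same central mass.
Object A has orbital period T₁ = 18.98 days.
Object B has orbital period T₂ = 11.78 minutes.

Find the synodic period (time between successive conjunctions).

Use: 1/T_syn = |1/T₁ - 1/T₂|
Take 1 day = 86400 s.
T₁ = 18.98 days = 1.63987 × 10^6 s
T₂ = 11.78 minutes = 706.8 s
1/T₁ = 6.09804 × 10^-7 s⁻¹
1/T₂ = 0.00141483 s⁻¹
|1/T₁ − 1/T₂| = 0.00141422 s⁻¹
T_syn = 1 / |1/T₁ − 1/T₂| = 707.105 s ≈ 11.79 minutes

Final answer: T_syn = 11.79 minutes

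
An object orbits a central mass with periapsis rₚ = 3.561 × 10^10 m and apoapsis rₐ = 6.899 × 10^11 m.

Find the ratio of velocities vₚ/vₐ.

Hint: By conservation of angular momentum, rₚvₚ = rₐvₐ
rₚ = 3.561 × 10^10 m
rₐ = 6.899 × 10^11 m
rₚvₚ = rₐvₐ  ⇒  vₚ/vₐ = rₐ/rₚ
vₚ/vₐ = (6.899 × 10^11) / (3.561 × 10^10) = 19.3738

Final answer: vₚ/vₐ = 19.37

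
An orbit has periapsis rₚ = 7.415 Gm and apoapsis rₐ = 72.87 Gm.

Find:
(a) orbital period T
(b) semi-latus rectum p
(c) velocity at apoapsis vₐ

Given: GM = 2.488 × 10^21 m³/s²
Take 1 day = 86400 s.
rₚ = 7.415 Gm = 7.415 × 10^9 m
rₐ = 72.87 Gm = 7.287 × 10^10 m
GM = 2.488 × 10^21 m³/s²
a = (rₚ + rₐ)/2 = 4.01425 × 10^10 m
e = (rₐ − rₚ)/(rₐ + rₚ) = (6.5455 × 10^10) / (8.0285 × 10^10) = 0.815283
(a) a³ = 6.46864 × 10^31 m³;  T = 2π √(a³/GM) = 2π × 161243 s = 1.01312 × 10^6 s ≈ 11.73 days
(b) 1 − e² = 0.335314;  p = a(1 − e²) = 4.01425 × 10^10 × 0.335314 = 1.34603 × 10^10 m ≈ 13.46 Gm
(c) vₐ² = GM (2/rₐ − 1/a) = 2.488 × 10^21 × (2.74461 × 10^-11 − 2.49113 × 10^-11) = 6.30679 × 10^9 m²/s²;  vₐ = 79415.3 m/s ≈ 79.42 km/s

Final answer:
(a) orbital period T = 11.73 days
(b) semi-latus rectum p = 13.46 Gm
(c) velocity at apoapsis vₐ = 79.42 km/s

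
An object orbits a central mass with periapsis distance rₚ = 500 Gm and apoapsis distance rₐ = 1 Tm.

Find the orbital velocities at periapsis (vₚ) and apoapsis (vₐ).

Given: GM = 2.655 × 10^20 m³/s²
rₚ = 500 Gm = 5 × 10^11 m
rₐ = 1 Tm = 1 × 10^12 m
GM = 2.655 × 10^20 m³/s²
a = (rₚ + rₐ)/2 = 7.5 × 10^11 m
Vis-viva: v² = GM (2/r − 1/a)
vₚ² = 2.655 × 10^20 × (4 × 10^-12 − 1.33333 × 10^-12) = 7.08 × 10^8 m²/s²
vₚ = 26608.3 m/s ≈ 26.61 km/s
vₐ² = 2.655 × 10^20 × (2 × 10^-12 − 1.33333 × 10^-12) = 1.77 × 10^8 m²/s²
vₐ = 13304.1 m/s ≈ 13.3 km/s

Final answer: vₚ = 26.61 km/s, vₐ = 13.3 km/s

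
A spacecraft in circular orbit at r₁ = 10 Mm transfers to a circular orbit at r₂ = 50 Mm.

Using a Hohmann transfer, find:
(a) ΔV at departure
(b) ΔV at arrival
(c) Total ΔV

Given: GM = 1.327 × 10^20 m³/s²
r₁ = 10 Mm = 1 × 10^7 m
r₂ = 50 Mm = 5 × 10^7 m
GM = 1.327 × 10^20 m³/s²
Transfer ellipse: a_t = (r₁ + r₂)/2 = 3 × 10^7 m
Circular speed at r₁: v₁ = √(GM/r₁) = 3.6428 × 10^6 m/s
Transfer speed at r₁ (periapsis): v₁ₜ = √(GM(2/r₁ − 1/a_t)) = 4.70284 × 10^6 m/s
(a) ΔV₁ = v₁ₜ − v₁ = 1.06003 × 10^6 m/s ≈ 1060 km/s
Circular speed at r₂: v₂ = √(GM/r₂) = 1.62911 × 10^6 m/s
Transfer speed at r₂ (apoapsis): v₂ₜ = √(GM(2/r₂ − 1/a_t)) = 940567 m/s
(b) ΔV₂ = v₂ − v₂ₜ = 688543 m/s ≈ 688.5 km/s
(c) ΔV_total = ΔV₁ + ΔV₂ = 1.74858 × 10^6 m/s ≈ 1749 km/s

Final answer:
(a) ΔV₁ = 1060 km/s
(b) ΔV₂ = 688.5 km/s
(c) ΔV_total = 1749 km/s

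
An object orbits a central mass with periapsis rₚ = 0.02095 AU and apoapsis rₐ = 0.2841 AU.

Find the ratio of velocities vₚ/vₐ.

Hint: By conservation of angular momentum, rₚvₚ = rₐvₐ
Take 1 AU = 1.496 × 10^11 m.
rₚ = 0.02095 AU = 3.13412 × 10^9 m
rₐ = 0.2841 AU = 4.25014 × 10^10 m
rₚvₚ = rₐvₐ  ⇒  vₚ/vₐ = rₐ/rₚ
vₚ/vₐ = (4.25014 × 10^10) / (3.13412 × 10^9) = 13.5609

Final answer: vₚ/vₐ = 13.56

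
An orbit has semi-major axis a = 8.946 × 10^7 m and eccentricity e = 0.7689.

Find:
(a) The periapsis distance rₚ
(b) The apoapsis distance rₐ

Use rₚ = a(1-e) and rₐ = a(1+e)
a = 8.946 × 10^7 m
e = 0.7689:  1 − e = 0.2311,  1 + e = 1.7689
(a) rₚ = a(1 − e) = 8.946 × 10^7 m × 0.2311 = 2.06742 × 10^7 m ≈ 2.067 × 10^7 m
(b) rₐ = a(1 + e) = 8.946 × 10^7 m × 1.7689 = 1.58246 × 10^8 m ≈ 1.582 × 10^8 m

Final answer:
(a) rₚ = 2.067 × 10^7 m
(b) rₐ = 1.582 × 10^8 m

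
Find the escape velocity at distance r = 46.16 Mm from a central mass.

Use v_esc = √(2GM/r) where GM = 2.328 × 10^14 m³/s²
r = 46.16 Mm = 4.616 × 10^7 m
GM = 2.328 × 10^14 m³/s²
2GM/r = 2 × (2.328 × 10^14) / (4.616 × 10^7) = 1.00867 × 10^7 m²/s²
v_esc = √(2GM/r) = 3175.95 m/s ≈ 3.176 km/s

Final answer: 3.176 km/s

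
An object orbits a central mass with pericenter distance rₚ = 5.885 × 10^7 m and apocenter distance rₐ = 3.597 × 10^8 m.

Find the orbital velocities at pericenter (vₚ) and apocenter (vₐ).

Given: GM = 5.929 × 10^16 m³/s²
rₚ = 5.885 × 10^7 m
rₐ = 3.597 × 10^8 m
GM = 5.929 × 10^16 m³/s²
a = (rₚ + rₐ)/2 = 2.09275 × 10^8 m
Vis-viva: v² = GM (2/r − 1/a)
vₚ² = 5.929 × 10^16 × (3.39847 × 10^-8 − 4.7784 × 10^-9) = 1.73164 × 10^9 m²/s²
vₚ = 41613 m/s ≈ 41.61 km/s
vₐ² = 5.929 × 10^16 × (5.56019 × 10^-9 − 4.7784 × 10^-9) = 4.63522 × 10^7 m²/s²
vₐ = 6808.24 m/s ≈ 6.808 km/s

Final answer: vₚ = 41.61 km/s, vₐ = 6.808 km/s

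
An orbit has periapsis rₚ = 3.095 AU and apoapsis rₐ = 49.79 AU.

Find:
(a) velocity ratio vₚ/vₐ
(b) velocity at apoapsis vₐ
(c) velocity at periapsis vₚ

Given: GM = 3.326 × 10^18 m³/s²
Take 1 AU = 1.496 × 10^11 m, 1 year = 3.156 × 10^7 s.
rₚ = 3.095 AU = 4.63012 × 10^11 m
rₐ = 49.79 AU = 7.44858 × 10^12 m
GM = 3.326 × 10^18 m³/s²
a = (rₚ + rₐ)/2 = 3.9558 × 10^12 m
e = (rₐ − rₚ)/(rₐ + rₚ) = (6.98557 × 10^12) / (7.9116 × 10^12) = 0.882954
(a) vₚ/vₐ = rₐ/rₚ (angular momentum) = (7.44858 × 10^12) / (4.63012 × 10^11) = 16.0872 ≈ 16.09
(b) vₐ² = GM (2/rₐ − 1/a) = 3.326 × 10^18 × (2.68507 × 10^-13 − 2.52793 × 10^-13) = 52264.5 m²/s²;  vₐ = 228.614 m/s ≈ 228.6 m/s
(c) vₚ² = GM (2/rₚ − 1/a) = 3.326 × 10^18 × (4.31954 × 10^-12 − 2.52793 × 10^-13) = 1.3526 × 10^7 m²/s²;  vₚ = 3677.77 m/s ≈ 0.7759 AU/year

Final answer:
(a) velocity ratio vₚ/vₐ = 16.09
(b) velocity at apoapsis vₐ = 228.6 m/s
(c) velocity at periapsis vₚ = 0.7759 AU/year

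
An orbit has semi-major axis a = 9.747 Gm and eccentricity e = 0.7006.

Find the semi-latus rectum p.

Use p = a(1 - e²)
a = 9.747 Gm = 9.747 × 10^9 m
e = 0.7006,  e² = 0.49084,  1 − e² = 0.50916
p = a(1 − e²) = 9.747 × 10^9 m × 0.50916 = 4.96278 × 10^9 m ≈ 4.963 Gm

Final answer: p = 4.963 Gm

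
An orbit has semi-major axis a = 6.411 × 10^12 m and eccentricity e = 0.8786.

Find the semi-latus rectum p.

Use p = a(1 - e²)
a = 6.411 × 10^12 m
e = 0.8786,  e² = 0.771938,  1 − e² = 0.228062
p = a(1 − e²) = 6.411 × 10^12 m × 0.228062 = 1.46211 × 10^12 m ≈ 1.462 × 10^12 m

Final answer: p = 1.462 × 10^12 m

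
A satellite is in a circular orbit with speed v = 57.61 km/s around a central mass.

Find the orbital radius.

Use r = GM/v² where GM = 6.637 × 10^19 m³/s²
v = 57.61 km/s = 57610 m/s
GM = 6.637 × 10^19 m³/s²
v² = 3.31891 × 10^9 m²/s²
r = GM/v² = (6.637 × 10^19) / (3.31891 × 10^9) = 1.99975 × 10^10 m ≈ 20 Gm

Final answer: 20 Gm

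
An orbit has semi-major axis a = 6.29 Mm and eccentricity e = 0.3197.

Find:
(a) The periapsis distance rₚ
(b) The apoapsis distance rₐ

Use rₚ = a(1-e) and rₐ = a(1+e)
a = 6.29 Mm = 6.29 × 10^6 m
e = 0.3197:  1 − e = 0.6803,  1 + e = 1.3197
(a) rₚ = a(1 − e) = 6.29 × 10^6 m × 0.6803 = 4.27909 × 10^6 m ≈ 4.279 Mm
(b) rₐ = a(1 + e) = 6.29 × 10^6 m × 1.3197 = 8.30091 × 10^6 m ≈ 8.301 Mm

Final answer:
(a) rₚ = 4.279 Mm
(b) rₐ = 8.301 Mm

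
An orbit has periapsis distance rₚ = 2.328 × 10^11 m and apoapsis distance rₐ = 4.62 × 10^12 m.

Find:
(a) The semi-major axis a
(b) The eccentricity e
rₚ = 2.328 × 10^11 m
rₐ = 4.62 × 10^12 m
(a) a = (rₚ + rₐ)/2 = 2.4264 × 10^12 m ≈ 2.426 × 10^12 m
(b) e = (rₐ − rₚ)/(rₐ + rₚ) = (4.3872 × 10^12) / (4.8528 × 10^12) = 0.904055

Final answer:
(a) a = 2.426 × 10^12 m
(b) e = 0.9041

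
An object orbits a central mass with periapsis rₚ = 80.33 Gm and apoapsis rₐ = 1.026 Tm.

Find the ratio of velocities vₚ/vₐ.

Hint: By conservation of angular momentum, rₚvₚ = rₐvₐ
rₚ = 80.33 Gm = 8.033 × 10^10 m
rₐ = 1.026 Tm = 1.026 × 10^12 m
rₚvₚ = rₐvₐ  ⇒  vₚ/vₐ = rₐ/rₚ
vₚ/vₐ = (1.026 × 10^12) / (8.033 × 10^10) = 12.7723

Final answer: vₚ/vₐ = 12.77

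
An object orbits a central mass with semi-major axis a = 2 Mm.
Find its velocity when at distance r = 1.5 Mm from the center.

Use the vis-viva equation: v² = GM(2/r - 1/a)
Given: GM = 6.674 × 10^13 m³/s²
a = 2 Mm = 2 × 10^6 m
r = 1.5 Mm = 1.5 × 10^6 m
GM = 6.674 × 10^13 m³/s²
2/r − 1/a = 1.33333 × 10^-6 − 5 × 10^-7 = 8.33333 × 10^-7 m⁻¹
v² = GM (2/r − 1/a) = 5.56167 × 10^7 m²/s²
v = 7457.66 m/s ≈ 7.458 km/s

Final answer: 7.458 km/s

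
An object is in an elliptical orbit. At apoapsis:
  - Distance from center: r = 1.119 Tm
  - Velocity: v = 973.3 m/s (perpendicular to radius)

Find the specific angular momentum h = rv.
r = 1.119 Tm = 1.119 × 10^12 m
v = 973.3 m/s
h = rv = 1.119 × 10^12 × 973.3 = 1.08912 × 10^15 m²/s ≈ 1.089 × 10^15 m²/s

Final answer: h = 1.089 × 10^15 m²/s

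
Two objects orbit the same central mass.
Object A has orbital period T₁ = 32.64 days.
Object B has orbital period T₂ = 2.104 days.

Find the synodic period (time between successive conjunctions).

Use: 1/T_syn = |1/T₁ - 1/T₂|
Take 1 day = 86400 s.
T₁ = 32.64 days = 2.8201 × 10^6 s
T₂ = 2.104 days = 181786 s
1/T₁ = 3.54598 × 10^-7 s⁻¹
1/T₂ = 5.50099 × 10^-6 s⁻¹
|1/T₁ − 1/T₂| = 5.14639 × 10^-6 s⁻¹
T_syn = 1 / |1/T₁ − 1/T₂| = 194311 s ≈ 2.249 days

Final answer: T_syn = 2.249 days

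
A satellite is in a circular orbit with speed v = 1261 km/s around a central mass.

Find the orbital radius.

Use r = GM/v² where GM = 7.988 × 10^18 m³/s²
v = 1261 km/s = 1.261 × 10^6 m/s
GM = 7.988 × 10^18 m³/s²
v² = 1.59012 × 10^12 m²/s²
r = GM/v² = (7.988 × 10^18) / (1.59012 × 10^12) = 5.02352 × 10^6 m ≈ 5.024 Mm

Final answer: 5.024 Mm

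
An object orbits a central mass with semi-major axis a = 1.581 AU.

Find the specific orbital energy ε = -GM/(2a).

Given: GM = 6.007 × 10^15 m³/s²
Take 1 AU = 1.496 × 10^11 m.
a = 1.581 AU = 2.36518 × 10^11 m
GM = 6.007 × 10^15 m³/s²
2a = 4.73035 × 10^11 m
ε = −GM/(2a) = -12698.8 J/kg ≈ -12.7 kJ/kg

Final answer: -12.7 kJ/kg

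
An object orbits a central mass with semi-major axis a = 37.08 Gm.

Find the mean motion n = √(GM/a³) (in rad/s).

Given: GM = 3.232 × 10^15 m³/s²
a = 37.08 Gm = 3.708 × 10^10 m
GM = 3.232 × 10^15 m³/s²
a³ = 5.09823 × 10^31 m³
GM/a³ = (3.232 × 10^15) / (5.09823 × 10^31) = 6.33946 × 10^-17 s⁻²
n = √(GM/a³) = 7.96207 × 10^-9 rad/s ≈ 7.962 × 10^-9 rad/s

Final answer: n = 7.962 × 10^-9 rad/s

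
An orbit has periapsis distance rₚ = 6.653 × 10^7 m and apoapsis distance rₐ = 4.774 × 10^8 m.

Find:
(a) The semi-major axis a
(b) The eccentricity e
rₚ = 6.653 × 10^7 m
rₐ = 4.774 × 10^8 m
(a) a = (rₚ + rₐ)/2 = 2.71965 × 10^8 m ≈ 2.72 × 10^8 m
(b) e = (rₐ − rₚ)/(rₐ + rₚ) = (4.1087 × 10^8) / (5.4393 × 10^8) = 0.755373

Final answer:
(a) a = 2.72 × 10^8 m
(b) e = 0.7554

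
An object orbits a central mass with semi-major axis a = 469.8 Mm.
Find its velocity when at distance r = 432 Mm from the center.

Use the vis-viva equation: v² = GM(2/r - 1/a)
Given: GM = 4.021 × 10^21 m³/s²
a = 469.8 Mm = 4.698 × 10^8 m
r = 432 Mm = 4.32 × 10^8 m
GM = 4.021 × 10^21 m³/s²
2/r − 1/a = 4.62963 × 10^-9 − 2.12857 × 10^-9 = 2.50106 × 10^-9 m⁻¹
v² = GM (2/r − 1/a) = 1.00568 × 10^13 m²/s²
v = 3.17124 × 10^6 m/s ≈ 3171 km/s

Final answer: 3171 km/s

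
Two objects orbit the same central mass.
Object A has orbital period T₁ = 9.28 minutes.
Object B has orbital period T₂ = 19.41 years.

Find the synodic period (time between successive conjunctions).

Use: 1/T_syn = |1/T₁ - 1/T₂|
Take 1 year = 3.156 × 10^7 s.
T₁ = 9.28 minutes = 556.8 s
T₂ = 19.41 years = 6.1258 × 10^8 s
1/T₁ = 0.00179598 s⁻¹
1/T₂ = 1.63244 × 10^-9 s⁻¹
|1/T₁ − 1/T₂| = 0.00179598 s⁻¹
T_syn = 1 / |1/T₁ − 1/T₂| = 556.801 s ≈ 9.28 minutes

Final answer: T_syn = 9.28 minutes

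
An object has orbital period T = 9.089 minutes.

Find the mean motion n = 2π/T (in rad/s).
T = 9.089 minutes = 545.34 s
n = 2π / 545.34 s = 0.0115216 rad/s ≈ 0.01152 rad/s

Final answer: n = 0.01152 rad/s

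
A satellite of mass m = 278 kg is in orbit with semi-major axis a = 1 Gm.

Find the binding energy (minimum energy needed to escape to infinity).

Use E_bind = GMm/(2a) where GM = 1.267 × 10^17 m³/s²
a = 1 Gm = 1 × 10^9 m
GM = 1.267 × 10^17 m³/s²
m = 278 kg
GMm = 1.267 × 10^17 × 278 = 3.52226 × 10^19 m³·kg/s²
2a = 2 × 10^9 m
E_bind = GMm/(2a) = 1.76113 × 10^10 J ≈ 17.61 GJ

Final answer: 17.61 GJ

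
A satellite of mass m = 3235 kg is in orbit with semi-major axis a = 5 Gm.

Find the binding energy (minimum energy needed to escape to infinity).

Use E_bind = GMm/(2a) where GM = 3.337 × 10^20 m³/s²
a = 5 Gm = 5 × 10^9 m
GM = 3.337 × 10^20 m³/s²
m = 3235 kg
GMm = 3.337 × 10^20 × 3235 = 1.07952 × 10^24 m³·kg/s²
2a = 1 × 10^10 m
E_bind = GMm/(2a) = 1.07952 × 10^14 J ≈ 108 TJ

Final answer: 108 TJ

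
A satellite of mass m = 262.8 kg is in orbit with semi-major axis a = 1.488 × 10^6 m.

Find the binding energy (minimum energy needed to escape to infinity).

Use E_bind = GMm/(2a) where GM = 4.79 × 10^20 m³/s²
a = 1.488 × 10^6 m
GM = 4.79 × 10^20 m³/s²
m = 262.8 kg
GMm = 4.79 × 10^20 × 262.8 = 1.25881 × 10^23 m³·kg/s²
2a = 2.976 × 10^6 m
E_bind = GMm/(2a) = 4.22988 × 10^16 J ≈ 42.3 PJ

Final answer: 42.3 PJ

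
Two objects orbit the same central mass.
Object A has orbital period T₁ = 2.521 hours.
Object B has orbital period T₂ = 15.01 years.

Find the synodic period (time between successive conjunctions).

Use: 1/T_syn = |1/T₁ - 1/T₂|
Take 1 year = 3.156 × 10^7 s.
T₁ = 2.521 hours = 9075.6 s
T₂ = 15.01 years = 4.73716 × 10^8 s
1/T₁ = 0.000110186 s⁻¹
1/T₂ = 2.11097 × 10^-9 s⁻¹
|1/T₁ − 1/T₂| = 0.000110183 s⁻¹
T_syn = 1 / |1/T₁ − 1/T₂| = 9075.77 s ≈ 2.521 hours

Final answer: T_syn = 2.521 hours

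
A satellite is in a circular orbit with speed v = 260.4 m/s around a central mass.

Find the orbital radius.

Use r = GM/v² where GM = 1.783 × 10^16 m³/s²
v = 260.4 m/s
GM = 1.783 × 10^16 m³/s²
v² = 67808.2 m²/s²
r = GM/v² = (1.783 × 10^16) / 67808.2 = 2.62948 × 10^11 m ≈ 262.9 Gm

Final answer: 262.9 Gm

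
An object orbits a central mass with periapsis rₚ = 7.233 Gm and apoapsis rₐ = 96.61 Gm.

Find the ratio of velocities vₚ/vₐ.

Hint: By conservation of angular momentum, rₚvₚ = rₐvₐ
rₚ = 7.233 Gm = 7.233 × 10^9 m
rₐ = 96.61 Gm = 9.661 × 10^10 m
rₚvₚ = rₐvₐ  ⇒  vₚ/vₐ = rₐ/rₚ
vₚ/vₐ = (9.661 × 10^10) / (7.233 × 10^9) = 13.3568

Final answer: vₚ/vₐ = 13.36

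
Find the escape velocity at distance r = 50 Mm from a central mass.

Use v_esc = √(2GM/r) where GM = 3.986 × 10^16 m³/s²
r = 50 Mm = 5 × 10^7 m
GM = 3.986 × 10^16 m³/s²
2GM/r = 2 × (3.986 × 10^16) / (5 × 10^7) = 1.5944 × 10^9 m²/s²
v_esc = √(2GM/r) = 39929.9 m/s ≈ 39.93 km/s

Final answer: 39.93 km/s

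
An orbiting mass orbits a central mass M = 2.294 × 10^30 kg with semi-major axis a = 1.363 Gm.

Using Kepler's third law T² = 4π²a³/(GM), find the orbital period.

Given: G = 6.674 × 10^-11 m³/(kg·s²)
M = 2.294 × 10^30 kg
GM = G × M = 6.674 × 10^-11 × 2.294 × 10^30 = 1.53102 × 10^20 m³/s²
a = 1.363 Gm = 1.363 × 10^9 m
a³ = 2.53214 × 10^27 m³
T = 2π √(a³/GM) = 2π √((2.53214 × 10^27) / (1.53102 × 10^20)) = 2π × 4066.81 s
T = 25552.5 s ≈ 7.098 hours

Final answer: 7.098 hours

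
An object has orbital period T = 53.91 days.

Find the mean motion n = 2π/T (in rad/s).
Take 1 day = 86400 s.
T = 53.91 days = 4.65782 × 10^6 s
n = 2π / (4.65782 × 10^6 s) = 1.34895 × 10^-6 rad/s ≈ 1.349 × 10^-6 rad/s

Final answer: n = 1.349 × 10^-6 rad/s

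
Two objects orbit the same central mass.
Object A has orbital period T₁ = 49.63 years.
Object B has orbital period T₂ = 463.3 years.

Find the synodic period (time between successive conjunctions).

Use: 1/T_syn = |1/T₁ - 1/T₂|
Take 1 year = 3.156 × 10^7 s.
T₁ = 49.63 years = 1.56632 × 10^9 s
T₂ = 463.3 years = 1.46217 × 10^10 s
1/T₁ = 6.38438 × 10^-10 s⁻¹
1/T₂ = 6.83913 × 10^-11 s⁻¹
|1/T₁ − 1/T₂| = 5.70047 × 10^-10 s⁻¹
T_syn = 1 / |1/T₁ − 1/T₂| = 1.75424 × 10^9 s ≈ 55.58 years

Final answer: T_syn = 55.58 years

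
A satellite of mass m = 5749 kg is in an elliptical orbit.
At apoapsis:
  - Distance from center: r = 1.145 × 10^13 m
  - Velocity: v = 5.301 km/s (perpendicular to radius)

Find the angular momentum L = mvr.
r = 1.145 × 10^13 m
v = 5.301 km/s = 5301 m/s
vr = 5301 × 1.145 × 10^13 = 6.06964 × 10^16 m²/s
L = m × vr = 5749 × 6.06964 × 10^16 = 3.48944 × 10^20 kg·m²/s ≈ 3.489 × 10^20 kg·m²/s

Final answer: L = 3.489 × 10^20 kg·m²/s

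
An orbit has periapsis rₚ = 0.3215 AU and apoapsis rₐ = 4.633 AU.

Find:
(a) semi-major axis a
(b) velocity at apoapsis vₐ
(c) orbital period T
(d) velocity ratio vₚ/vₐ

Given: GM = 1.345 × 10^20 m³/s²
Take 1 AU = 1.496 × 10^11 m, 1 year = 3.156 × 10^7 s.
rₚ = 0.3215 AU = 4.80964 × 10^10 m
rₐ = 4.633 AU = 6.93097 × 10^11 m
GM = 1.345 × 10^20 m³/s²
a = (rₚ + rₐ)/2 = 3.70597 × 10^11 m
e = (rₐ − rₚ)/(rₐ + rₚ) = (6.45 × 10^11) / (7.41193 × 10^11) = 0.870219
(a) a = 3.70597 × 10^11 m ≈ 2.477 AU
(b) vₐ² = GM (2/rₐ − 1/a) = 1.345 × 10^20 × (2.8856 × 10^-12 − 2.69835 × 10^-12) = 2.51849 × 10^7 m²/s²;  vₐ = 5018.45 m/s ≈ 1.059 AU/year
(c) a³ = 5.08984 × 10^34 m³;  T = 2π √(a³/GM) = 2π × 1.94532 × 10^7 s = 1.22228 × 10^8 s ≈ 3.873 years
(d) vₚ/vₐ = rₐ/rₚ (angular momentum) = (6.93097 × 10^11) / (4.80964 × 10^10) = 14.4106 ≈ 14.41

Final answer:
(a) semi-major axis a = 2.477 AU
(b) velocity at apoapsis vₐ = 1.059 AU/year
(c) orbital period T = 3.873 years
(d) velocity ratio vₚ/vₐ = 14.41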